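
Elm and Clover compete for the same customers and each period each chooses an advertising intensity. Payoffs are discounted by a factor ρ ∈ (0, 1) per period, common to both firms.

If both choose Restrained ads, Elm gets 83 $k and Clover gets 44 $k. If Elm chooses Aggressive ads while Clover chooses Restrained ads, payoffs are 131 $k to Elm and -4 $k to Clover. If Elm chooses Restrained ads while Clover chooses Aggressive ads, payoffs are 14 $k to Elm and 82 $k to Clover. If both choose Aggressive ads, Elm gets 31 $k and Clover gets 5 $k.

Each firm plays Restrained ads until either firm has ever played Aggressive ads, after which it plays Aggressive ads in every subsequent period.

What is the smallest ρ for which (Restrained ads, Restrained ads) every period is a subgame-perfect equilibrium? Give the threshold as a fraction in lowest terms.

Elm: cooperation gives 83 each period; deviation gives 131 once then 31 forever.
  83/(1−ρ) ≥ 131 + 31ρ/(1−ρ) ⇒ ρ ≥ 48/100 = 12/25.
Clover: cooperation gives 44 each period; deviation gives 82 once then 5 forever.
  ρ ≥ 38/77.
Both must hold, so the binding constraint is Clover's: ρ ≥ 38/77.

38/77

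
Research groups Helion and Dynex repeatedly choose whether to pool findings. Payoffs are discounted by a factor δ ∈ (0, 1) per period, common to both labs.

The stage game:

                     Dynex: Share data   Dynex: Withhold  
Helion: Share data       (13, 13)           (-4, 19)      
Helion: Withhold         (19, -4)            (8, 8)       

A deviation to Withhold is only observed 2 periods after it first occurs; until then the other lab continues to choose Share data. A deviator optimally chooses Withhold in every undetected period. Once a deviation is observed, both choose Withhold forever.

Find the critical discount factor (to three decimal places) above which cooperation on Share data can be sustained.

A deviator earns 19 for 2 periods, then 8 forever; cooperating earns 13 forever. Multiplying the IC by (1−δ):
13 ≥ 19(1−δ^2) + 8δ^2, so 11·δ^2 ≥ 6 and δ^2 ≥ 6/11.
δ ≥ (6/11)^(1/2) ≈ 0.739.

0.739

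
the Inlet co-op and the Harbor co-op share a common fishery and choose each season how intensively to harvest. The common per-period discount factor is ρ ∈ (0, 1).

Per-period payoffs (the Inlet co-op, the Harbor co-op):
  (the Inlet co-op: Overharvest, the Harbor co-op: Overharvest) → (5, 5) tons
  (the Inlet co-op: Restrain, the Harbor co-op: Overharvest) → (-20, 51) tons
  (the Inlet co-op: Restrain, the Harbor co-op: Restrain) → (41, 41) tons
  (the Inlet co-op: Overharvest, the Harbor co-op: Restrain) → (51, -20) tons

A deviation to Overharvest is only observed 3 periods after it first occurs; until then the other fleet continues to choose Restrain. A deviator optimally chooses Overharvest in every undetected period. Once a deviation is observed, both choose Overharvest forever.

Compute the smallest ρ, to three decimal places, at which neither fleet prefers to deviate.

0.601

The best deviation is to choose Overharvest for all 3 undetected periods, earning 51 each, then 5 forever once detected.
Deviation value: 51(1−ρ^3)/(1−ρ) + 5ρ^3/(1−ρ); cooperation value: 41/(1−ρ).
IC: 41 ≥ 51(1−ρ^3) + 5ρ^3 = 51 − 46ρ^3.
So ρ^3 ≥ 10/46 = 5/23, giving ρ ≥ (5/23)^(1/3) ≈ 0.601.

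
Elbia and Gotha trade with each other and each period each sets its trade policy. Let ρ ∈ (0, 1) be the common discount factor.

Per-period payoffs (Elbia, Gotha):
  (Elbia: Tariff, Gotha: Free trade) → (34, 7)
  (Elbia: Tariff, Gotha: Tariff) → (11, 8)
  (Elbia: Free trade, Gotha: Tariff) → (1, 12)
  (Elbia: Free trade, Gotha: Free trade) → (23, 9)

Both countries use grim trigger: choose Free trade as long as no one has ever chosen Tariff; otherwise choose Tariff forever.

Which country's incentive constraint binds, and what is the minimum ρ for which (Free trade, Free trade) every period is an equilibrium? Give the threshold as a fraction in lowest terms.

Gotha; ρ ≥ 3/4

Elbia's threshold: (34−23)/(34−11) = 11/23.
Gotha's threshold: (12−9)/(12−8) = 3/4.
11/23 < 3/4, so Gotha binds and ρ* = 3/4.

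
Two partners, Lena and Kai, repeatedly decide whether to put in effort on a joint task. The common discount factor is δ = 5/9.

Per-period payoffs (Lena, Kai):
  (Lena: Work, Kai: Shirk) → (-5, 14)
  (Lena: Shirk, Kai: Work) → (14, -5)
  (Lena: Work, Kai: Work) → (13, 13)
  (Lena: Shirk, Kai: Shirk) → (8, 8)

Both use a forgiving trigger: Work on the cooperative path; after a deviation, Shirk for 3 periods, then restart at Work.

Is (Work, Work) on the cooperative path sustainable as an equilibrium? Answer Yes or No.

Comparing payoff streams over the 4 periods until play realigns: cooperate → 13(1+δ+…+δ^3); deviate → 14 + 8(δ+…+δ^3).
Cooperation is sustained iff (13−8)(δ+…+δ^3) ≥ 14−13.
δ+…+δ^3 = 5/9·(1−(5/9)^3)/(1−5/9) = 1.0357, and (14−13)/(13−8) = 0.2000.
1.0357 ≥ 0.2000, so cooperation is sustainable.

Yes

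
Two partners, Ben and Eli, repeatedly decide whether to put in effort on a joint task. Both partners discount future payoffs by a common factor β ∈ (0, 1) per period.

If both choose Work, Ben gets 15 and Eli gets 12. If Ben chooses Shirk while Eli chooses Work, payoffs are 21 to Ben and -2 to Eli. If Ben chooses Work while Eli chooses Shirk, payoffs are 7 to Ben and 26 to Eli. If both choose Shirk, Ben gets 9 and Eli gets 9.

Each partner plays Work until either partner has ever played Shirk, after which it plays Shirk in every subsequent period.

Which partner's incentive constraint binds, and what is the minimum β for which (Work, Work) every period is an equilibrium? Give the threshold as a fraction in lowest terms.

Eli; β ≥ 14/17

Ben's threshold: (21−15)/(21−9) = 1/2.
Eli's threshold: (26−12)/(26−9) = 14/17.
1/2 < 14/17, so Eli binds and β* = 14/17.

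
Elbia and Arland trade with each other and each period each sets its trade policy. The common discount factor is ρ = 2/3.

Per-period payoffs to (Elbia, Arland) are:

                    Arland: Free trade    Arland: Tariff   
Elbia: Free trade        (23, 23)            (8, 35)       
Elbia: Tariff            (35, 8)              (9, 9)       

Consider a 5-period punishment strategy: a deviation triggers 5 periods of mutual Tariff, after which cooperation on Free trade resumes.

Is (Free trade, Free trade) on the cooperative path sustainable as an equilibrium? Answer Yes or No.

Yes

IC: ρ+…+ρ^5 ≥ (35−23)/(23−9) = 6/7.
At ρ = 2/3: partial sum = 1.7366 ≥ 0.8571. Cooperation sustainable.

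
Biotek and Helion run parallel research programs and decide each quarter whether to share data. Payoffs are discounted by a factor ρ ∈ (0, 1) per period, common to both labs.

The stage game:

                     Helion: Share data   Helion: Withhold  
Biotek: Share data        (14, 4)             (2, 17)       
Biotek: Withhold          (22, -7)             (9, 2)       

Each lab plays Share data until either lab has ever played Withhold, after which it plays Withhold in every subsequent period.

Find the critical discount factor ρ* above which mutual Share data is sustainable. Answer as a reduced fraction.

13/15

Biotek's threshold: (22−14)/(22−9) = 8/13.
Helion's threshold: (17−4)/(17−2) = 13/15.
8/13 < 13/15, so Helion binds and ρ* = 13/15.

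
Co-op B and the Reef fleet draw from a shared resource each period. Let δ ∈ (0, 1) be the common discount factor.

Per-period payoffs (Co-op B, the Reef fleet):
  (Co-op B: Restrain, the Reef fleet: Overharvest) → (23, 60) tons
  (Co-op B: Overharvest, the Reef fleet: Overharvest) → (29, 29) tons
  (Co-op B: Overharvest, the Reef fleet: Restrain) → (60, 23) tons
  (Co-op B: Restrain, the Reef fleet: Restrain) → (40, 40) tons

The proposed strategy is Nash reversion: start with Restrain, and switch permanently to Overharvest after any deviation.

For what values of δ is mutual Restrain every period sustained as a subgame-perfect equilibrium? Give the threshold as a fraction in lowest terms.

One-period gain from deviating is 60 − 40 = 20. The loss is 40 − 29 = 11 in every subsequent period, with present value 11·δ/(1−δ).
Deviation is unprofitable when 11·δ/(1−δ) ≥ 20, i.e. δ/(1−δ) ≥ 20/11.
Equivalently δ ≥ 20/(20+11) = 20/31.

20/31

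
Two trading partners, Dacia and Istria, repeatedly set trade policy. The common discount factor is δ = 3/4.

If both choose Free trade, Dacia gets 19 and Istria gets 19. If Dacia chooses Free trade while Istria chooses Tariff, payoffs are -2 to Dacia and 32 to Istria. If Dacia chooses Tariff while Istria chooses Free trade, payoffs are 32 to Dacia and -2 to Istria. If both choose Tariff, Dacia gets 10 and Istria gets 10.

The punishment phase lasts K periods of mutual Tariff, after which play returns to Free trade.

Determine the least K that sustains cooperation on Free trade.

3

No profitable deviation requires (19−10)(δ+…+δ^K) ≥ 32−19, i.e. δ+…+δ^K ≥ 13/9 ≈ 1.4444.
With δ = 3/4, the partial sums are K=1: 0.7500, K=2: 1.3125, K=3: 1.7344.
K = 3 is the first length at which the sum reaches 1.4444.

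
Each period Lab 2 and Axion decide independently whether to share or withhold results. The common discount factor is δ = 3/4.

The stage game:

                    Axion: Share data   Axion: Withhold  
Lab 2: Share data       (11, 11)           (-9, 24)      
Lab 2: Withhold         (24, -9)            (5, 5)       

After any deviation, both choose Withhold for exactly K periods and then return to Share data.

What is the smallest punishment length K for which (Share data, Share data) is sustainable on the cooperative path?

IC: δ(1−δ^K)/(1−δ) ≥ (24−11)/(11−5) = 13/6.
With δ = 3/4: need 1 − δ^K ≥ 13/6·(1−3/4)/(3/4), i.e. δ^K ≤ 0.2778.
Since (3/4)^4 = 0.3164 and (3/4)^5 = 0.2373, the smallest such K is 5.

5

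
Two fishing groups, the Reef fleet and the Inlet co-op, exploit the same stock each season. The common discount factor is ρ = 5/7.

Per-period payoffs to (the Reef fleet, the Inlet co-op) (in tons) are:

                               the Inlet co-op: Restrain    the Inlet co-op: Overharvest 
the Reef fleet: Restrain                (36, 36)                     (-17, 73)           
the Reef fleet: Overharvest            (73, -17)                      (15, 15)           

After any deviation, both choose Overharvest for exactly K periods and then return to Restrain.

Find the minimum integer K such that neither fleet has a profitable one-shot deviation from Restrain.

4

No profitable deviation requires (36−15)(ρ+…+ρ^K) ≥ 73−36, i.e. ρ+…+ρ^K ≥ 37/21 ≈ 1.7619.
With ρ = 5/7, the partial sums are K=1: 0.7143, K=2: 1.2245, K=3: 1.5889, K=4: 1.8492.
K = 4 is the first length at which the sum reaches 1.7619.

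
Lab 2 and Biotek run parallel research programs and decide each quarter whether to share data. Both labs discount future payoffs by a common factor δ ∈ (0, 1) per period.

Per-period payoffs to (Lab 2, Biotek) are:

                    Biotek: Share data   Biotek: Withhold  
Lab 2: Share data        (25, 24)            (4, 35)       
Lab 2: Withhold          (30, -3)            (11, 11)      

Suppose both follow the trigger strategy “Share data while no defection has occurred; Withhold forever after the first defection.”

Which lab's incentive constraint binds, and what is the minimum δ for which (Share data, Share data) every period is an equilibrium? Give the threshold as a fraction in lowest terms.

Biotek; δ ≥ 11/24

Lab 2's threshold: (30−25)/(30−11) = 5/19.
Biotek's threshold: (35−24)/(35−11) = 11/24.
5/19 < 11/24, so Biotek binds and δ* = 11/24.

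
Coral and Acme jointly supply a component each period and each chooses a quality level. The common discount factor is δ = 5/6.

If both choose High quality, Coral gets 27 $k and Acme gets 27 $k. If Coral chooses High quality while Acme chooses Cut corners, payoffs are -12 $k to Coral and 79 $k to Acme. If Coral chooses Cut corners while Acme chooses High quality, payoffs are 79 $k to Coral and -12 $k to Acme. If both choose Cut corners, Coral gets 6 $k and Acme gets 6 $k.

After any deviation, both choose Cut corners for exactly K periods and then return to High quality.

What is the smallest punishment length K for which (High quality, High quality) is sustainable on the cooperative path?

4

No profitable deviation requires (27−6)(δ+…+δ^K) ≥ 79−27, i.e. δ+…+δ^K ≥ 52/21 ≈ 2.4762.
With δ = 5/6, the partial sums are K=1: 0.8333, K=2: 1.5278, K=3: 2.1065, K=4: 2.5887.
K = 4 is the first length at which the sum reaches 2.4762.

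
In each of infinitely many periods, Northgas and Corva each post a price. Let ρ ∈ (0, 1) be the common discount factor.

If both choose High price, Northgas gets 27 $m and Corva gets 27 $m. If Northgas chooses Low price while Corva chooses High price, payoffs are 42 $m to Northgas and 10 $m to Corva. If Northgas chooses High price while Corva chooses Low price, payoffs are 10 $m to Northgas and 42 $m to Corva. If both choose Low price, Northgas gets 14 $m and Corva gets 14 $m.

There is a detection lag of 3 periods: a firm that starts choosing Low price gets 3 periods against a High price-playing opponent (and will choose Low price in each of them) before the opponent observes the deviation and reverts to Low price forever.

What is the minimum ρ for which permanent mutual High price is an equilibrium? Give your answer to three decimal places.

0.812

Deviating for the 3 undetected periods gains 42−27 = 15 per period over cooperation, then loses 27−14 = 13 per period forever once punishment starts.
Gain: 15(1 + ρ + … + ρ^2); loss: 13·ρ^3/(1−ρ).
No profitable deviation ⇔ 15(1−ρ^3) ≤ 13·ρ^3, i.e. ρ^3 ≥ 15/(15+13) = 15/28.
Hence ρ ≥ (15/28)^(1/3) ≈ 0.812.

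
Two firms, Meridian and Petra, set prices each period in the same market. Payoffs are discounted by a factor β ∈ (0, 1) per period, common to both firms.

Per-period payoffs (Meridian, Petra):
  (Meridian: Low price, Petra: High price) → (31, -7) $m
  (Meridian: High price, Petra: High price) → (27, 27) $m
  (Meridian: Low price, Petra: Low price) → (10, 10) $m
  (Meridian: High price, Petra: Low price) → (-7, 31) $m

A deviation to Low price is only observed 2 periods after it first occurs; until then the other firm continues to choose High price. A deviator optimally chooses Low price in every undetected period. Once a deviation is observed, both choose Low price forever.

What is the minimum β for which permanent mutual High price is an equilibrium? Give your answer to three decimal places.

A deviator earns 31 for 2 periods, then 10 forever; cooperating earns 27 forever. Multiplying the IC by (1−β):
27 ≥ 31(1−β^2) + 10β^2, so 21·β^2 ≥ 4 and β^2 ≥ 4/21.
β ≥ (4/21)^(1/2) ≈ 0.436.

0.436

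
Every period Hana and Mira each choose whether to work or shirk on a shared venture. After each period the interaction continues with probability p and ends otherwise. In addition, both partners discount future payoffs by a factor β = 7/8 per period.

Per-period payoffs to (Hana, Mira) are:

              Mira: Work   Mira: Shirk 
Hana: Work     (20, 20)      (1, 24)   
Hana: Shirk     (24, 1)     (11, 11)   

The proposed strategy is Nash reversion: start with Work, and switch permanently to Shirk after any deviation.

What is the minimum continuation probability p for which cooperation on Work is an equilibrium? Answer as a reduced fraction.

32/91

Expected continuation weight on next period's payoff is β·p = 7/8·p, which plays the role of the discount factor.
Cooperation requires 7/8·p ≥ (24−20)/(24−11) = 4/13, hence p ≥ 32/91.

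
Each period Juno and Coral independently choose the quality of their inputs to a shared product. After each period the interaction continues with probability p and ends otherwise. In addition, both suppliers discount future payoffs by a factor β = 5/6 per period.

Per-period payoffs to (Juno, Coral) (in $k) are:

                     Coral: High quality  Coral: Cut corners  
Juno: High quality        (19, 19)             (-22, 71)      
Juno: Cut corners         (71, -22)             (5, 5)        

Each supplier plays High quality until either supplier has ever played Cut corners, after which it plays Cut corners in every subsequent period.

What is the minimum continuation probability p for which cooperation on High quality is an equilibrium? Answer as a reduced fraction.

52/55

Expected continuation weight on next period's payoff is β·p = 5/6·p, which plays the role of the discount factor.
Cooperation requires 5/6·p ≥ (71−19)/(71−5) = 26/33, hence p ≥ 52/55.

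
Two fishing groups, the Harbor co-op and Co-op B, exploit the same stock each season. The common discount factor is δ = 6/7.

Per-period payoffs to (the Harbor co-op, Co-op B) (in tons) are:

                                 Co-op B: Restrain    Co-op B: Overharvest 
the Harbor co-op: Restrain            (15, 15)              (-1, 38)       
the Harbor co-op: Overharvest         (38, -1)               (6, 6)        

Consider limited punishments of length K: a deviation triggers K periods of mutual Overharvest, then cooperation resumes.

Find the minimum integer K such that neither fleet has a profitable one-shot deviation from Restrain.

4

Need Σ_{k=1}^{K} δ^k ≥ (38−15)/(15−6) = 2.5556 at δ = 6/7.
At K = 3 the sum is 2.2216 < 2.5556; at K = 4 it is 2.7613 ≥ 2.5556.
So the minimum punishment length is K = 4.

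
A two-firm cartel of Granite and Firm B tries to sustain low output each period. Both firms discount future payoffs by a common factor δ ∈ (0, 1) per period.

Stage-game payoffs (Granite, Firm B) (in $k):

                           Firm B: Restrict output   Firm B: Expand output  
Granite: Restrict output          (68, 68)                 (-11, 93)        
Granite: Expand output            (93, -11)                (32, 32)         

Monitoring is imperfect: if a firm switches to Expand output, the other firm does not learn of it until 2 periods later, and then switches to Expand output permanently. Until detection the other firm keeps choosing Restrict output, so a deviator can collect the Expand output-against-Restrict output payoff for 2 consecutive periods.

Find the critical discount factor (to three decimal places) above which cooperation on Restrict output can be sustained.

A deviator earns 93 for 2 periods, then 32 forever; cooperating earns 68 forever. Multiplying the IC by (1−δ):
68 ≥ 93(1−δ^2) + 32δ^2, so 61·δ^2 ≥ 25 and δ^2 ≥ 25/61.
δ ≥ (25/61)^(1/2) ≈ 0.640.

0.640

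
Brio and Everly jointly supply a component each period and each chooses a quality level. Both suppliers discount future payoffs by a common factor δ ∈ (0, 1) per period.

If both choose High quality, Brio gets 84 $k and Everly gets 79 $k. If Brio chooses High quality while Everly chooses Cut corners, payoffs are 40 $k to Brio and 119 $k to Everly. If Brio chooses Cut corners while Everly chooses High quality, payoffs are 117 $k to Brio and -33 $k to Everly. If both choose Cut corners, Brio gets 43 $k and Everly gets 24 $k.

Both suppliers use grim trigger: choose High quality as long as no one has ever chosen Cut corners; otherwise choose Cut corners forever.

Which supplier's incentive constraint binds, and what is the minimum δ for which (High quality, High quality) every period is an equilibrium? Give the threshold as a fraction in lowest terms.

For Brio: deviation gain 117−84 = 33, per-period punishment loss 84−43 = 41. IC gives δ ≥ 33/74.
For Everly: gain 40, loss 55 per period, so δ ≥ 40/95 = 8/19.
The tighter constraint is Brio's, so cooperation needs δ ≥ 33/74.

Brio; δ ≥ 33/74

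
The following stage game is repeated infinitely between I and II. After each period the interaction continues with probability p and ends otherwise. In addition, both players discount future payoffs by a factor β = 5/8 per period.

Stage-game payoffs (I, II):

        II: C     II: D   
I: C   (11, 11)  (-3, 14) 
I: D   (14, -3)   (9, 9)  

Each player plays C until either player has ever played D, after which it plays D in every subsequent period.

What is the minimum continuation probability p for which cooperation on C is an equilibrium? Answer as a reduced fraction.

24/25

With continuation probability p and discount β, the effective per-period discount factor is βp.
Grim-trigger IC: βp ≥ (14−11)/(14−9) = 3/5.
So p ≥ (3/5)/(5/8) = 24/25.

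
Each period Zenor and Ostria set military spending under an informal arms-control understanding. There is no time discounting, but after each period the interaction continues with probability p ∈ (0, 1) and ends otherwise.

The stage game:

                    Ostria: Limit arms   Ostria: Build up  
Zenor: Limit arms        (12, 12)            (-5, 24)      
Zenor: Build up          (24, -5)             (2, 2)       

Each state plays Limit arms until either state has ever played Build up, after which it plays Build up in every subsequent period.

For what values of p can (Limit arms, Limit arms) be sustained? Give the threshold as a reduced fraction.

With no time discounting, the continuation probability p plays the role of the discount factor.
Grim-trigger IC: 12/(1−p) ≥ 24 + 2p/(1−p) ⇒ p ≥ (24−12)/(24−2) = 6/11.

6/11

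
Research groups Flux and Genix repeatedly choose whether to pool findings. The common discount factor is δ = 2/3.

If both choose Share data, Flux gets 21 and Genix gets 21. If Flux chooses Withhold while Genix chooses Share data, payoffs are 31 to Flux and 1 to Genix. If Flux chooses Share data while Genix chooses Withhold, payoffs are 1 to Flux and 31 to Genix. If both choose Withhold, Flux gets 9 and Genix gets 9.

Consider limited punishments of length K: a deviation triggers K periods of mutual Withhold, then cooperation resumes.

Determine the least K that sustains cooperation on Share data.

IC: δ(1−δ^K)/(1−δ) ≥ (31−21)/(21−9) = 5/6.
With δ = 2/3: need 1 − δ^K ≥ 5/6·(1−2/3)/(2/3), i.e. δ^K ≤ 0.5833.
Since (2/3)^1 = 0.6667 and (2/3)^2 = 0.4444, the smallest such K is 2.

2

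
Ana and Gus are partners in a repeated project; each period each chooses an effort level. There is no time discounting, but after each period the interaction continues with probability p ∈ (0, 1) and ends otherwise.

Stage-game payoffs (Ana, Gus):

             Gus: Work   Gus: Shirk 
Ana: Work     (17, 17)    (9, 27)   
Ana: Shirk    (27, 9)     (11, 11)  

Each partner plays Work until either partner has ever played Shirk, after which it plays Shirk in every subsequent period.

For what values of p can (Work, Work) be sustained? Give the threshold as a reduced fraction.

Expected cooperation value is 17 + p·17 + p²·17 + … = 17/(1−p); deviation gives 27 + p·11/(1−p).
17 ≥ 27(1−p) + 11p ⇒ 16p ≥ 10 ⇒ p ≥ 10/16 = 5/8.

5/8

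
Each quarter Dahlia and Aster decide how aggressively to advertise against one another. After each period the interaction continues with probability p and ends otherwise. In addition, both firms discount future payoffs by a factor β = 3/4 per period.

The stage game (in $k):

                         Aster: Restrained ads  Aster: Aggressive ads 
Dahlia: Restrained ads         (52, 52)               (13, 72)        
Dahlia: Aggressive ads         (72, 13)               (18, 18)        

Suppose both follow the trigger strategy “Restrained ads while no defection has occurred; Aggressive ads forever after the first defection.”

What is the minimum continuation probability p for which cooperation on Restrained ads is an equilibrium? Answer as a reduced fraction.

Expected continuation weight on next period's payoff is β·p = 3/4·p, which plays the role of the discount factor.
Cooperation requires 3/4·p ≥ (72−52)/(72−18) = 10/27, hence p ≥ 40/81.

40/81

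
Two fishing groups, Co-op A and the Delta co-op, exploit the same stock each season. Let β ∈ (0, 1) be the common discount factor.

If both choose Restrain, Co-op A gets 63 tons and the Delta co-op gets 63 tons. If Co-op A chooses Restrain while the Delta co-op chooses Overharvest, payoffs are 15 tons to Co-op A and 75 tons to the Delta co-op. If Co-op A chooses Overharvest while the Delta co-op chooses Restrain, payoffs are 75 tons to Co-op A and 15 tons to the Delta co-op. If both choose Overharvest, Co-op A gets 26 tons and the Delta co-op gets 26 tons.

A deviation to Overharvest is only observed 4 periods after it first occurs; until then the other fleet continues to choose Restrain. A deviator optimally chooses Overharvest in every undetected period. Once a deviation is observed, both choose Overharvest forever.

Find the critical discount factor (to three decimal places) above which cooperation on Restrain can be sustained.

0.703

The best deviation is to choose Overharvest for all 4 undetected periods, earning 75 each, then 26 forever once detected.
Deviation value: 75(1−β^4)/(1−β) + 26β^4/(1−β); cooperation value: 63/(1−β).
IC: 63 ≥ 75(1−β^4) + 26β^4 = 75 − 49β^4.
So β^4 ≥ 12/49, giving β ≥ (12/49)^(1/4) ≈ 0.703.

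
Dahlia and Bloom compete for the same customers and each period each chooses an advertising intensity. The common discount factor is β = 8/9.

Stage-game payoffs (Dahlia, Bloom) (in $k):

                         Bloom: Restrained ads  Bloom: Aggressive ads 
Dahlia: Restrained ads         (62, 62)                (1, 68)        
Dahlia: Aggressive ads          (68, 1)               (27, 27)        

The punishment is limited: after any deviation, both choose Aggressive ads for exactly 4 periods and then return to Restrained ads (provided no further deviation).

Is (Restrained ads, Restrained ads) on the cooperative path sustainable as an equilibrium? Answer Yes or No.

IC: β+…+β^4 ≥ (68−62)/(62−27) = 6/35.
At β = 8/9: partial sum = 3.0056 ≥ 0.1714. Cooperation sustainable.

Yes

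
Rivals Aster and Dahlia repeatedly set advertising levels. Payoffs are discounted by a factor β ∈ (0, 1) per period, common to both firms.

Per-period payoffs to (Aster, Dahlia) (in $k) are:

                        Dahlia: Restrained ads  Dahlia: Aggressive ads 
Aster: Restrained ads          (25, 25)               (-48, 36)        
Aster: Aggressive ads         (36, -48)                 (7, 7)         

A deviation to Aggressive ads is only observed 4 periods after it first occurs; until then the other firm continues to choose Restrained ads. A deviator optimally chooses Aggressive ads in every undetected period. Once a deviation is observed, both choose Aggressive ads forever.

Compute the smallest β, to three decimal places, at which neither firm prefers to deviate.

0.785

Deviating for the 4 undetected periods gains 36−25 = 11 per period over cooperation, then loses 25−7 = 18 per period forever once punishment starts.
Gain: 11(1 + β + … + β^3); loss: 18·β^4/(1−β).
No profitable deviation ⇔ 11(1−β^4) ≤ 18·β^4, i.e. β^4 ≥ 11/(11+18) = 11/29.
Hence β ≥ (11/29)^(1/4) ≈ 0.785.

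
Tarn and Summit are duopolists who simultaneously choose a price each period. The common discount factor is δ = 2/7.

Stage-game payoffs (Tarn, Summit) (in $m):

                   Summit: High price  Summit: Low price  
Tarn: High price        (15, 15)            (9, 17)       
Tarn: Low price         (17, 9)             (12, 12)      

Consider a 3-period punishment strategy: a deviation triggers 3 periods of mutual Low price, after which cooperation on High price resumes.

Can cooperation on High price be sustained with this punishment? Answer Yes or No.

Comparing payoff streams over the 4 periods until play realigns: cooperate → 15(1+δ+…+δ^3); deviate → 17 + 12(δ+…+δ^3).
Cooperation is sustained iff (15−12)(δ+…+δ^3) ≥ 17−15.
δ+…+δ^3 = 2/7·(1−(2/7)^3)/(1−2/7) = 0.3907, and (17−15)/(15−12) = 0.6667.
0.3907 < 0.6667, so cooperation is not sustainable.

No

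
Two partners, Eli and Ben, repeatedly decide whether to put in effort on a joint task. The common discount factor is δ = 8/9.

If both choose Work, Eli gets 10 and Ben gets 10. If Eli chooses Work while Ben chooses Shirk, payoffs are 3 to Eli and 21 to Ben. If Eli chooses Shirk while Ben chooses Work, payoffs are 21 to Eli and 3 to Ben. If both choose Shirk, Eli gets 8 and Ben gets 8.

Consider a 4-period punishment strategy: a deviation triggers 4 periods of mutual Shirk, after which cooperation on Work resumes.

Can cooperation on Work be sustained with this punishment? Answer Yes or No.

Comparing payoff streams over the 5 periods until play realigns: cooperate → 10(1+δ+…+δ^4); deviate → 21 + 8(δ+…+δ^4).
Cooperation is sustained iff (10−8)(δ+…+δ^4) ≥ 21−10.
δ+…+δ^4 = 8/9·(1−(8/9)^4)/(1−8/9) = 3.0056, and (21−10)/(10−8) = 5.5000.
3.0056 < 5.5000, so cooperation is not sustainable.

No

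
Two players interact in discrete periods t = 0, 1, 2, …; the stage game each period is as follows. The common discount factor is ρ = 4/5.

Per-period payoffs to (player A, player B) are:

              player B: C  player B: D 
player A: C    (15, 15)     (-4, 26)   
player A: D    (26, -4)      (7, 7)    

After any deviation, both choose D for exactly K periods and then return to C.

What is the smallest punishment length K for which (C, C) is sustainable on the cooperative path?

Need Σ_{k=1}^{K} ρ^k ≥ (26−15)/(15−7) = 1.3750 at ρ = 4/5.
At K = 1 the sum is 0.8000 < 1.3750; at K = 2 it is 1.4400 ≥ 1.3750.
So the minimum punishment length is K = 2.

2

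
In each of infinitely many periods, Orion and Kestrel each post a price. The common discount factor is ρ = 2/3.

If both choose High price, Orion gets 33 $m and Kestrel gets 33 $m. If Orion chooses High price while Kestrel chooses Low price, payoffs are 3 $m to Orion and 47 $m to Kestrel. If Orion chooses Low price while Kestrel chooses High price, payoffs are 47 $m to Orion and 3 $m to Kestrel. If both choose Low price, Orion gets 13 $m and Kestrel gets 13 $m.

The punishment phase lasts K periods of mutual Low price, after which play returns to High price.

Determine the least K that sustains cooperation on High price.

Need Σ_{k=1}^{K} ρ^k ≥ (47−33)/(33−13) = 0.7000 at ρ = 2/3.
At K = 1 the sum is 0.6667 < 0.7000; at K = 2 it is 1.1111 ≥ 0.7000.
So the minimum punishment length is K = 2.

2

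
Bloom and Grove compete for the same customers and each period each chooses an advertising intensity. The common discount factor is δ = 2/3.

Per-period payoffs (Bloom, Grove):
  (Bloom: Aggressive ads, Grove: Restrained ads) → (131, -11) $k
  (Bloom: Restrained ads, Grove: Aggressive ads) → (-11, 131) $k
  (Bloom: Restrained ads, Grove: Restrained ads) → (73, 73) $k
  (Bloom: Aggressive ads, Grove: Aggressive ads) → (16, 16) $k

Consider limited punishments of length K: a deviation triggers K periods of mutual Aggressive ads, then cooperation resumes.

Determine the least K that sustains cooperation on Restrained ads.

No profitable deviation requires (73−16)(δ+…+δ^K) ≥ 131−73, i.e. δ+…+δ^K ≥ 58/57 ≈ 1.0175.
With δ = 2/3, the partial sums are K=1: 0.6667, K=2: 1.1111.
K = 2 is the first length at which the sum reaches 1.0175.

2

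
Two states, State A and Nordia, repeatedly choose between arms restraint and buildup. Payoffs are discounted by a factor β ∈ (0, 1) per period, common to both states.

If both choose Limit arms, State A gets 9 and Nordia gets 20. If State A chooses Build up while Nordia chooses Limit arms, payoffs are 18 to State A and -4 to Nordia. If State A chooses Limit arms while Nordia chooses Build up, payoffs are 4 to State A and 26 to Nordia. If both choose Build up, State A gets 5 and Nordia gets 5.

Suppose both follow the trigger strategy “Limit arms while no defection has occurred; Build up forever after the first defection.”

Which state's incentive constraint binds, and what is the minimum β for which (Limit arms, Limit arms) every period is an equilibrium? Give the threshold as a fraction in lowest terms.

State A: cooperation gives 9 each period; deviation gives 18 once then 5 forever.
  9/(1−β) ≥ 18 + 5β/(1−β) ⇒ β ≥ 9/13.
Nordia: cooperation gives 20 each period; deviation gives 26 once then 5 forever.
  β ≥ 6/21 = 2/7.
Both must hold, so the binding constraint is State A's: β ≥ 9/13.

State A; β ≥ 9/13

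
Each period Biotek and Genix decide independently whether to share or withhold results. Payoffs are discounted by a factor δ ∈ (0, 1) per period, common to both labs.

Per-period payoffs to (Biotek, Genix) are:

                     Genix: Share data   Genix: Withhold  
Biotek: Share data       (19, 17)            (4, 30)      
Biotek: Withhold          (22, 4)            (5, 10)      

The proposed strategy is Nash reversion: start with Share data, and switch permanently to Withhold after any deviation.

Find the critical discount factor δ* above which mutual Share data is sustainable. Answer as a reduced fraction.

13/20

Biotek's threshold: (22−19)/(22−5) = 3/17.
Genix's threshold: (30−17)/(30−10) = 13/20.
3/17 < 13/20, so Genix binds and δ* = 13/20.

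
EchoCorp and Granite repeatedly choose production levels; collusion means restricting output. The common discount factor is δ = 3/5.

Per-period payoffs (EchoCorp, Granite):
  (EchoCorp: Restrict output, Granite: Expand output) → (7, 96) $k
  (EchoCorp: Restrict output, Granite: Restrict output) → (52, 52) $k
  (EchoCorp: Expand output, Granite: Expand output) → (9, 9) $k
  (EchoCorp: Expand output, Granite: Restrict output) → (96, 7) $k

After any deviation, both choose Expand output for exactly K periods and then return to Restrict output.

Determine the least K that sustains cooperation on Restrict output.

IC: δ(1−δ^K)/(1−δ) ≥ (96−52)/(52−9) = 44/43.
With δ = 3/5: need 1 − δ^K ≥ 44/43·(1−3/5)/(3/5), i.e. δ^K ≤ 0.3178.
Since (3/5)^2 = 0.3600 and (3/5)^3 = 0.2160, the smallest such K is 3.

3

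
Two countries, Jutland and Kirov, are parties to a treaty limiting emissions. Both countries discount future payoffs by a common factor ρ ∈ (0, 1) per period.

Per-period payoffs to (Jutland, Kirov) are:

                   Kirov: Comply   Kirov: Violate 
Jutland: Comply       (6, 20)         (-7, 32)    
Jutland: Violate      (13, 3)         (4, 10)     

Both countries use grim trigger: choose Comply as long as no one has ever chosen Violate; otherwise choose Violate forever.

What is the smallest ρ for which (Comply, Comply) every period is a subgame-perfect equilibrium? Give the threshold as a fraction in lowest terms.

For Jutland: deviation gain 13−6 = 7, per-period punishment loss 6−4 = 2. IC gives ρ ≥ 7/9.
For Kirov: gain 12, loss 10 per period, so ρ ≥ 12/22 = 6/11.
The tighter constraint is Jutland's, so cooperation needs ρ ≥ 7/9.

7/9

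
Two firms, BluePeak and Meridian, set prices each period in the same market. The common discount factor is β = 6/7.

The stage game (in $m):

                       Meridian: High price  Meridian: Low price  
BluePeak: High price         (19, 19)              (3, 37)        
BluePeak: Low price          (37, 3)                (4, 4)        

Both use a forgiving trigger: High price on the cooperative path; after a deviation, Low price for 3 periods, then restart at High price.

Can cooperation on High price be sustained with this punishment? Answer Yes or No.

Yes

Comparing payoff streams over the 4 periods until play realigns: cooperate → 19(1+β+…+β^3); deviate → 37 + 4(β+…+β^3).
Cooperation is sustained iff (19−4)(β+…+β^3) ≥ 37−19.
β+…+β^3 = 6/7·(1−(6/7)^3)/(1−6/7) = 2.2216, and (37−19)/(19−4) = 1.2000.
2.2216 ≥ 1.2000, so cooperation is sustainable.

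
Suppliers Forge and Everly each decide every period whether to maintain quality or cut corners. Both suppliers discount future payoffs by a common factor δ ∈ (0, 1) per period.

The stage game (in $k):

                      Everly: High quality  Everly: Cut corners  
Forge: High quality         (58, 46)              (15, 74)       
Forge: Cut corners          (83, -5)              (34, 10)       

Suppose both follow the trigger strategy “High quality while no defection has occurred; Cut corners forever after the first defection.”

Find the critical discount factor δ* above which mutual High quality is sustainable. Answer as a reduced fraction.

25/49

For Forge: deviation gain 83−58 = 25, per-period punishment loss 58−34 = 24. IC gives δ ≥ 25/49.
For Everly: gain 28, loss 36 per period, so δ ≥ 28/64 = 7/16.
The tighter constraint is Forge's, so cooperation needs δ ≥ 25/49.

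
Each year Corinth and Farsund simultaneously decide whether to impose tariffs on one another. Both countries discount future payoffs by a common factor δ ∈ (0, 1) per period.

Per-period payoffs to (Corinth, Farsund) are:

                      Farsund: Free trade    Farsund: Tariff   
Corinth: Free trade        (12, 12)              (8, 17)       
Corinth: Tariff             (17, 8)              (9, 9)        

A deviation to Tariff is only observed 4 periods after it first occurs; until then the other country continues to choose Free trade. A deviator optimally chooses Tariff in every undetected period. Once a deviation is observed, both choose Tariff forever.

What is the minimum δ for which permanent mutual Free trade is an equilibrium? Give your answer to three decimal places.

0.889

A deviator earns 17 for 4 periods, then 9 forever; cooperating earns 12 forever. Multiplying the IC by (1−δ):
12 ≥ 17(1−δ^4) + 9δ^4, so 8·δ^4 ≥ 5 and δ^4 ≥ 5/8.
δ ≥ (5/8)^(1/4) ≈ 0.889.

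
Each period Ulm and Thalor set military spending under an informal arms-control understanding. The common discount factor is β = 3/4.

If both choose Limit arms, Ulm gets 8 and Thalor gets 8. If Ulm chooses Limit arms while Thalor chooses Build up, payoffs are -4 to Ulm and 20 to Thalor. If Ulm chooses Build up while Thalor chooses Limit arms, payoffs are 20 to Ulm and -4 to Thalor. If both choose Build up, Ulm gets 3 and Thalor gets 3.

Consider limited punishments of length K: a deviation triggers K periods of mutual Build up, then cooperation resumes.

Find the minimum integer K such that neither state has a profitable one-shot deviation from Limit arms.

6

No profitable deviation requires (8−3)(β+…+β^K) ≥ 20−8, i.e. β+…+β^K ≥ 12/5 ≈ 2.4000.
With β = 3/4, the partial sums are K=1: 0.7500, K=2: 1.3125, K=3: 1.7344, K=4: 2.0508, K=5: 2.2881, K=6: 2.4661.
K = 6 is the first length at which the sum reaches 2.4000.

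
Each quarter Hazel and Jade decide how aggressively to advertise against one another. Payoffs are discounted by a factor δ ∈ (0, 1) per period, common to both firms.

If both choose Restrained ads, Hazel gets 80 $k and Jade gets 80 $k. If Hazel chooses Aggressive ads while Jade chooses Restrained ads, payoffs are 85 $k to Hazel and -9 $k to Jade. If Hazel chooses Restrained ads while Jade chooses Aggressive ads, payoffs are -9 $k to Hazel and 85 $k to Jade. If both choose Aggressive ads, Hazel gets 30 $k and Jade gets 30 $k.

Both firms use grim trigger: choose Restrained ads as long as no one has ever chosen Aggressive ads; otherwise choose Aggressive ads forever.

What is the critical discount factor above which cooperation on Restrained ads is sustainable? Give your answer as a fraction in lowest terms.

Under grim trigger the critical discount factor is (T−C)/(T−P) with T = 85, C = 80, P = 30.
δ* = (85−80)/(85−30) = 5/55 = 1/11.

1/11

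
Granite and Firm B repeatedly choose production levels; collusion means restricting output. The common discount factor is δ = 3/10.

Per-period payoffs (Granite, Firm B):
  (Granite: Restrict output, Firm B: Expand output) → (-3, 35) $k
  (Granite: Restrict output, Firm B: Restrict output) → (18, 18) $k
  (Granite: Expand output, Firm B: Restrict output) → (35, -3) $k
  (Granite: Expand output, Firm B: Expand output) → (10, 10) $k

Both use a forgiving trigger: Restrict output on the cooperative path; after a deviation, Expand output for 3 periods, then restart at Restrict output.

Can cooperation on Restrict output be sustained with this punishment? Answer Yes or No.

A one-shot deviation gives 35 now, then 10 for 3 periods, then back to 18.
Gain from deviating: (35−18) today; loss: (18−10) in each of the next 3 periods.
No-deviation condition: (18−10)(δ+…+δ^3) ≥ 35−18, i.e. δ+…+δ^3 ≥ 17/8.
At δ = 3/10: δ+…+δ^3 = 0.4170 < 2.1250.
So cooperation is not sustainable.

No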